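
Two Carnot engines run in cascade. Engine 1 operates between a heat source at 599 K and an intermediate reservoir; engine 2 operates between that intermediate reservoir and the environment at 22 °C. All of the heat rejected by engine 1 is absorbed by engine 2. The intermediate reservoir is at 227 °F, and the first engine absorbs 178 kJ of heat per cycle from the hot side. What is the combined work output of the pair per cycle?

T_C = 22 °C → 22 + 273.15 = 295.15 K.
Two reversible stages in series are equivalent to a single Carnot engine between T_H and T_C, so η_total = 1 − T_C/T_H = 1 − 295.15/599.00 = 0.5073.
W_total = η_total · Q_H = 0.5073 × 178 = 90.29 kJ.

W_total ≈ 90.29 kJ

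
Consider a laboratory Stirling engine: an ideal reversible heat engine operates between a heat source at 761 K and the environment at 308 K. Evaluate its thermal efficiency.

η_rev = 1 − T_C/T_H = 1 − 308.00/761.00 = 0.595.

η ≈ 0.595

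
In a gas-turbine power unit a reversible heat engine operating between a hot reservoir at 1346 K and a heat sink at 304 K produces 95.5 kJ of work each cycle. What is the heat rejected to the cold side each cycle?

Q_C ≈ 27.86 kJ

For a reversible engine, η = 1 − T_C/T_H = 1 − 304.00/1346.00 = 0.7741.
Since Q_C/Q_H = T_C/T_H and Q_H = W/η, Q_C = W·T_C/(T_H − T_C) = 95.5 × 304.00/1042.00 = 27.86 kJ.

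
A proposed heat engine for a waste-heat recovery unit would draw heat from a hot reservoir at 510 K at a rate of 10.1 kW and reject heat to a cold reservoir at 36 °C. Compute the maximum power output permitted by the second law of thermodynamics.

T_C = 36 °C → 36 + 273.15 = 309.15 K.
No engine can exceed the Carnot limit: η_max = 1 − T_C/T_H = 1 − 309.15/510.00 = 0.3938.
W_max = η_max · Q_H = 0.3938 × 10.1 = 3.978 kW.

Ẇ_max ≈ 3.978 kW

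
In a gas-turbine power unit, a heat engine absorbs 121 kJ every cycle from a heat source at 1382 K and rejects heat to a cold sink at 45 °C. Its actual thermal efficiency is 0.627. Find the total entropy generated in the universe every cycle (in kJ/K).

T_C = 45 °C → 45 + 273.15 = 318.15 K.
W = η·Q_H = 0.627 × 121 = 75.87 kJ, so Q_C = Q_H − W = 45.13 kJ.
The hot reservoir loses entropy Q_H/T_H = 121/1382.00 = 0.08755 kJ/K; the cold reservoir gains Q_C/T_C = 45.13/318.15 = 0.1419 kJ/K.
ΔS_univ = −Q_H/T_H + Q_C/T_C = 0.05431 kJ/K (> 0, since η = 0.627 < η_Carnot = 0.770).

ΔS_univ ≈ 0.05431 kJ/K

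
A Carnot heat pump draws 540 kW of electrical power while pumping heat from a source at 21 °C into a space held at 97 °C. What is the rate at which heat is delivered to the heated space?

Q̇_H ≈ 2630 kW

T_H = 97 °C → 97 + 273.15 = 370.15 K.
T_C = 21 °C → 21 + 273.15 = 294.15 K.
Reversible heating COP: COP_HP = T_H/(T_H − T_C) = 370.15/76.00 = 4.8704.
Q_H = COP_HP · W = 4.8704 × 540 = 2630 kW.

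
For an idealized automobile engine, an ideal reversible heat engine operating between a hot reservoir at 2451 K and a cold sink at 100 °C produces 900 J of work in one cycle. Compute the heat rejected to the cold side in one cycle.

Q_C ≈ 161.6 J

T_C = 100 °C → 100 + 273.15 = 373.15 K.
For a reversible engine, η = 1 − T_C/T_H = 1 − 373.15/2451.00 = 0.8478.
Since Q_C/Q_H = T_C/T_H and Q_H = W/η, Q_C = W·T_C/(T_H − T_C) = 900 × 373.15/2077.85 = 161.6 J.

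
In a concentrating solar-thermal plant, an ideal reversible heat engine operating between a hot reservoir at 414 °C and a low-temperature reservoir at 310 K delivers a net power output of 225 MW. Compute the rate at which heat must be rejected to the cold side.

T_H = 414 °C → 414 + 273.15 = 687.15 K.
η_rev = 1 − T_C/T_H = 1 − 310.00/687.15 = 0.5489.
Since Q_C/Q_H = T_C/T_H and Q_H = W/η, Q_C = W·T_C/(T_H − T_C) = 225 × 310.00/377.15 = 185 MW.

Q̇_C ≈ 185 MW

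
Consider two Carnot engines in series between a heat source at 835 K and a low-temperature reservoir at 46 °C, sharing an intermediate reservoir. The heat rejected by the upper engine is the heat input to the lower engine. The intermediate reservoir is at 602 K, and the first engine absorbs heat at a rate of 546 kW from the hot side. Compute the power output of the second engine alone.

T_C = 46 °C → 46 + 273.15 = 319.15 K.
Heat entering the second stage: Q_m = Q_H·(T_m/T_H) = 546 × 602.00/835.00 = 393.6 kW.
Second-stage efficiency η₂ = 1 − T_C/T_m = 1 − 319.15/602.00 = 0.4699, so W₂ = η₂·Q_m = 185.0 kW.

Ẇ₂ ≈ 185.0 kW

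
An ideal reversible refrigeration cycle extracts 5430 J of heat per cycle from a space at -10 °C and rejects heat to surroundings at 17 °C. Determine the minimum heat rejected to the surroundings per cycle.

T_H = 17 °C → 17 + 273.15 = 290.15 K.
T_C = -10 °C → -10 + 273.15 = 263.15 K.
For a reversible cycle Q_H/Q_C = T_H/T_C, so Q_H = Q_C·T_H/T_C = 5430 × 290.15/263.15 = 5990 J.

Q_H ≈ 5990 J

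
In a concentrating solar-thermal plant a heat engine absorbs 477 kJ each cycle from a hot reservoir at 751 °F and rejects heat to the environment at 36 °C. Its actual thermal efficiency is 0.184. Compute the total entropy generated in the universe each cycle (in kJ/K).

T_H = 751 °F → (751 − 32) × 5/9 = 399.44 °C = 672.59 K.
T_C = 36 °C → 36 + 273.15 = 309.15 K.
W = η·Q_H = 0.184 × 477 = 87.77 kJ, so Q_C = Q_H − W = 389.2 kJ.
Entropy balance on the reservoirs: −Q_H/T_H = -0.7092 kJ/K, +Q_C/T_C = 1.259 kJ/K.
ΔS_univ = −Q_H/T_H + Q_C/T_C = 0.550 kJ/K (> 0, since η = 0.184 < η_Carnot = 0.540).

ΔS_univ ≈ 0.550 kJ/K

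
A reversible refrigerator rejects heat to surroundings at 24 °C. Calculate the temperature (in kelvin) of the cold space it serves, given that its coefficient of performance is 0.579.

T_H = 24 °C → 24 + 273.15 = 297.15 K.
COP_R = T_C/(T_H − T_C) ⇒ T_C = T_H·COP_R/(1 + COP_R) = 297.15 × 0.579/(1 + 0.579) = 109 K.

T_C ≈ 109 K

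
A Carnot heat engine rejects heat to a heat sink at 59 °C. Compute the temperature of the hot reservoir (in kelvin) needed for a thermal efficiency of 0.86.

T_H ≈ 2370 K

T_C = 59 °C → 59 + 273.15 = 332.15 K.
From η = 1 − T_C/T_H, solving for T_H gives T_H = T_C/(1 − η) = 332.15/(1 − 0.86) = 2370 K.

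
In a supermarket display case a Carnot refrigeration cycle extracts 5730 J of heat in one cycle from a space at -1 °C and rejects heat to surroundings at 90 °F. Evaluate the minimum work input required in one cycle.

W_in ≈ 699 J

T_H = 90 °F → (90 − 32) × 5/9 = 32.22 °C = 305.37 K.
T_C = -1 °C → -1 + 273.15 = 272.15 K.
The reversible coefficient of performance is COP_R = T_C/(T_H − T_C) = 272.15/33.22 = 8.1918.
W = Q_C/COP_R = 5730/8.1918 = 699 J.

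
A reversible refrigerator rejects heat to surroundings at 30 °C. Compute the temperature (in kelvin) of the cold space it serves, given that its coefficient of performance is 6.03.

T_C ≈ 260 K

T_H = 30 °C → 30 + 273.15 = 303.15 K.
COP_R = T_C/(T_H − T_C) ⇒ T_C = T_H·COP_R/(1 + COP_R) = 303.15 × 6.03/(1 + 6.03) = 260 K.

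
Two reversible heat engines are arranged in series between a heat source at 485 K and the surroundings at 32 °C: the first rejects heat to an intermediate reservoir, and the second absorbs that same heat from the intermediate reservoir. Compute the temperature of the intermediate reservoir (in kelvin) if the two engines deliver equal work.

T_C = 32 °C → 32 + 273.15 = 305.15 K.
For reversible stages Q_m = Q_H·(T_m/T_H). Setting W₁ = Q_H(1 − T_m/T_H) equal to W₂ = Q_m(1 − T_C/T_m) = Q_H·(T_m − T_C)/T_H gives T_H − T_m = T_m − T_C, so T_m = (T_H + T_C)/2 = (485.00 + 305.15)/2 = 395.1 K.

T_m ≈ 395.1 K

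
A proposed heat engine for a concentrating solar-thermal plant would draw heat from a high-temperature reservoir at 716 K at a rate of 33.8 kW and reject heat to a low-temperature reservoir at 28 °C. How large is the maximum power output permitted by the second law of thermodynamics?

Ẇ_max ≈ 19.58 kW

T_C = 28 °C → 28 + 273.15 = 301.15 K.
The second-law ceiling is the Carnot efficiency, η_max = 1 − T_C/T_H = 1 − 301.15/716.00 = 0.5794.
W_max = η_max · Q_H = 0.5794 × 33.8 = 19.58 kW.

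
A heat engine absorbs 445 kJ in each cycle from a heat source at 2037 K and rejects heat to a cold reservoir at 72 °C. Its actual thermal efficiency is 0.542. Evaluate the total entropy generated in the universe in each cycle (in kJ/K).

T_C = 72 °C → 72 + 273.15 = 345.15 K.
W = η·Q_H = 0.542 × 445 = 241.2 kJ, so Q_C = Q_H − W = 203.8 kJ.
Entropy balance on the reservoirs: −Q_H/T_H = -0.2185 kJ/K, +Q_C/T_C = 0.5905 kJ/K.
ΔS_univ = −Q_H/T_H + Q_C/T_C = 0.372 kJ/K (> 0, since η = 0.542 < η_Carnot = 0.831).

ΔS_univ ≈ 0.372 kJ/K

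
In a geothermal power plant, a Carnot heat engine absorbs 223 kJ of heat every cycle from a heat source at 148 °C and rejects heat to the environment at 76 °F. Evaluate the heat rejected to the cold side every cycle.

Q_C ≈ 158 kJ

T_H = 148 °C → 148 + 273.15 = 421.15 K.
T_C = 76 °F → (76 − 32) × 5/9 = 24.44 °C = 297.59 K.
For a reversible engine, η = 1 − T_C/T_H = 1 − 297.59/421.15 = 0.2934.
For a reversible cycle Q_C/Q_H = T_C/T_H, so Q_C = 223 × 297.59/421.15 = 158 kJ.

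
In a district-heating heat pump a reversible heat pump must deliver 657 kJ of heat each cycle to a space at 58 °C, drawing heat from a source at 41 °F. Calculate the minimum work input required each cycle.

T_H = 58 °C → 58 + 273.15 = 331.15 K.
T_C = 41 °F → (41 − 32) × 5/9 = 5.00 °C = 278.15 K.
Reversible heating COP: COP_HP = T_H/(T_H − T_C) = 331.15/53.00 = 6.2481.
W = Q_H/COP_HP = 657/6.2481 = 105 kJ.

W_in ≈ 105 kJ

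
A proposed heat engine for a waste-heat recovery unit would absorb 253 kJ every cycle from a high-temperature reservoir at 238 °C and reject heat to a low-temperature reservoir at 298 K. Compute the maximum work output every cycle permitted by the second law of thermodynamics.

W_max ≈ 106 kJ

T_H = 238 °C → 238 + 273.15 = 511.15 K.
By the Carnot theorem, η_max = 1 − T_C/T_H = 1 − 298.00/511.15 = 0.4170.
W_max = η_max · Q_H = 0.4170 × 253 = 106 kJ.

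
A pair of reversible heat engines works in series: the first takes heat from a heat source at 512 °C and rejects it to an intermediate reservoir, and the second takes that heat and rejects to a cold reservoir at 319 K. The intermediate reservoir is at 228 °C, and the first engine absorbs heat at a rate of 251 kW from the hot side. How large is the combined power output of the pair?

Ẇ_total ≈ 149 kW

T_H = 512 °C → 512 + 273.15 = 785.15 K.
Two reversible stages in series are equivalent to a single Carnot engine between T_H and T_C, so η_total = 1 − T_C/T_H = 1 − 319.00/785.15 = 0.5937.
W_total = η_total · Q_H = 0.5937 × 251 = 149 kW.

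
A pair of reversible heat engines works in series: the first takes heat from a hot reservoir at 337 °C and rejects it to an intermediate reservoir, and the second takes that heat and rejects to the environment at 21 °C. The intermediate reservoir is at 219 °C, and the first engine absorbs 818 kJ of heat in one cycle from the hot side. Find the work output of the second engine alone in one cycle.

W₂ ≈ 265 kJ

T_H = 337 °C → 337 + 273.15 = 610.15 K.
T_C = 21 °C → 21 + 273.15 = 294.15 K.
T_m = 219 °C → 219 + 273.15 = 492.15 K.
Heat entering the second stage: Q_m = Q_H·(T_m/T_H) = 818 × 492.15/610.15 = 660 kJ.
Second-stage efficiency η₂ = 1 − T_C/T_m = 1 − 294.15/492.15 = 0.4023, so W₂ = η₂·Q_m = 265 kJ.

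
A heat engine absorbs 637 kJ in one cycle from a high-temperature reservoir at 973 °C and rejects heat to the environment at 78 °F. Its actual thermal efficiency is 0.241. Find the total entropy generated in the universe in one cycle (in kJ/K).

ΔS_univ ≈ 1.107 kJ/K

T_H = 973 °C → 973 + 273.15 = 1246.15 K.
T_C = 78 °F → (78 − 32) × 5/9 = 25.56 °C = 298.71 K.
W = η·Q_H = 0.241 × 637 = 153.5 kJ, so Q_C = Q_H − W = 483.5 kJ.
Entropy balance on the reservoirs: −Q_H/T_H = -0.5112 kJ/K, +Q_C/T_C = 1.619 kJ/K.
ΔS_univ = −Q_H/T_H + Q_C/T_C = 1.107 kJ/K (> 0, since η = 0.241 < η_Carnot = 0.760).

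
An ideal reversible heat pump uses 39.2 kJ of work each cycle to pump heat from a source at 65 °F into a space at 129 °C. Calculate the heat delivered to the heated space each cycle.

T_H = 129 °C → 129 + 273.15 = 402.15 K.
T_C = 65 °F → (65 − 32) × 5/9 = 18.33 °C = 291.48 K.
COP_HP = T_H/(T_H − T_C) = 402.15/110.67 = 3.6339.
Q_H = COP_HP · W = 3.6339 × 39.2 = 142 kJ.

Q_H ≈ 142 kJ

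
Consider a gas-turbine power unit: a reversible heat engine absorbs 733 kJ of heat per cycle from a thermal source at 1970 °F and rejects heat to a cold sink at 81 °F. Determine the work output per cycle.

W ≈ 569.9 kJ

T_H = 1970 °F → (1970 − 32) × 5/9 = 1076.67 °C = 1349.82 K.
T_C = 81 °F → (81 − 32) × 5/9 = 27.22 °C = 300.37 K.
η_rev = 1 − T_C/T_H = 1 − 300.37/1349.82 = 0.7775.
W = η·Q_H = 0.7775 × 733 = 569.9 kJ.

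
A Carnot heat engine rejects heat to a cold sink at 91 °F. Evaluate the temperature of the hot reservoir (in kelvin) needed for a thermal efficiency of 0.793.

T_C = 91 °F → (91 − 32) × 5/9 = 32.78 °C = 305.93 K.
From η = 1 − T_C/T_H, solving for T_H gives T_H = T_C/(1 − η) = 305.93/(1 − 0.793) = 1480 K.

T_H ≈ 1480 K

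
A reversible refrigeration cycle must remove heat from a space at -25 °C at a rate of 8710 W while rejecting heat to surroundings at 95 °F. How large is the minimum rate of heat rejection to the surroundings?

T_H = 95 °F → (95 − 32) × 5/9 = 35.00 °C = 308.15 K.
T_C = -25 °C → -25 + 273.15 = 248.15 K.
For a reversible cycle Q_H/Q_C = T_H/T_C, so Q_H = Q_C·T_H/T_C = 8710 × 308.15/248.15 = 10800 W.

Q̇_H ≈ 10800 W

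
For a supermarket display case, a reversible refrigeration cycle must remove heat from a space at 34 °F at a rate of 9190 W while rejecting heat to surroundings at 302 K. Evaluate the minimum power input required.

Ẇ_in ≈ 929.5 W

T_C = 34 °F → (34 − 32) × 5/9 = 1.11 °C = 274.26 K.
Carnot COP: COP_R = T_C/(T_H − T_C) = 274.26/27.74 = 9.8872.
W = Q_C/COP_R = 9190/9.8872 = 929.5 W.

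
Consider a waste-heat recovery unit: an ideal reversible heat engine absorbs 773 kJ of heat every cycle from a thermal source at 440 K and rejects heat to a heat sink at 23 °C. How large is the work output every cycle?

W ≈ 253 kJ

T_C = 23 °C → 23 + 273.15 = 296.15 K.
The Carnot efficiency is η = 1 − T_C/T_H = 1 − 296.15/440.00 = 0.3269.
W = η·Q_H = 0.3269 × 773 = 253 kJ.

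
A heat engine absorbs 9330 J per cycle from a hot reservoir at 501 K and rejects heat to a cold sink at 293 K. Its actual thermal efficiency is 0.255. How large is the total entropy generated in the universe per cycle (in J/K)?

ΔS_univ ≈ 5.100 J/K

W = η·Q_H = 0.255 × 9330 = 2379 J, so Q_C = Q_H − W = 6951 J.
Entropy balance on the reservoirs: −Q_H/T_H = -18.62 J/K, +Q_C/T_C = 23.72 J/K.
ΔS_univ = −Q_H/T_H + Q_C/T_C = 5.100 J/K (> 0, since η = 0.255 < η_Carnot = 0.415).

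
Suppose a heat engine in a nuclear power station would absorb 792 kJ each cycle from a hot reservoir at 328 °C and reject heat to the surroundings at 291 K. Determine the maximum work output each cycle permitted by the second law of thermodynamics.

W_max ≈ 408.6 kJ

T_H = 328 °C → 328 + 273.15 = 601.15 K.
No engine can exceed the Carnot limit: η_max = 1 − T_C/T_H = 1 − 291.00/601.15 = 0.5159.
W_max = η_max · Q_H = 0.5159 × 792 = 408.6 kJ.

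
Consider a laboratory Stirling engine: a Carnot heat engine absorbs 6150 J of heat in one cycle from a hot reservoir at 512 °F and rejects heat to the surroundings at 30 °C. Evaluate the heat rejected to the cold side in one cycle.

Q_C ≈ 3454 J

T_H = 512 °F → (512 − 32) × 5/9 = 266.67 °C = 539.82 K.
T_C = 30 °C → 30 + 273.15 = 303.15 K.
Since the cycle is reversible, η = 1 − T_C/T_H = 1 − 303.15/539.82 = 0.4384.
For a reversible cycle Q_C/Q_H = T_C/T_H, so Q_C = 6150 × 303.15/539.82 = 3454 J.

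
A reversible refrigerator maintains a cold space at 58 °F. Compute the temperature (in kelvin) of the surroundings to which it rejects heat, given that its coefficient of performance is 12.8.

T_H ≈ 310 K

T_C = 58 °F → (58 − 32) × 5/9 = 14.44 °C = 287.59 K.
COP_R = T_C/(T_H − T_C) ⇒ T_H = T_C·(1 + 1/COP_R) = 287.59 × (1 + 1/12.8) = 310 K.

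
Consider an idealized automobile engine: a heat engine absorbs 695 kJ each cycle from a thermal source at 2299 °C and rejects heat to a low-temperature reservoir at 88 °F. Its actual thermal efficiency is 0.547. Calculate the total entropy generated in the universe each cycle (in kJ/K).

T_H = 2299 °C → 2299 + 273.15 = 2572.15 K.
T_C = 88 °F → (88 − 32) × 5/9 = 31.11 °C = 304.26 K.
W = η·Q_H = 0.547 × 695 = 380.2 kJ, so Q_C = Q_H − W = 314.8 kJ.
The hot reservoir loses entropy Q_H/T_H = 695/2572.15 = 0.2702 kJ/K; the cold reservoir gains Q_C/T_C = 314.8/304.26 = 1.035 kJ/K.
ΔS_univ = −Q_H/T_H + Q_C/T_C = 0.765 kJ/K (> 0, since η = 0.547 < η_Carnot = 0.882).

ΔS_univ ≈ 0.765 kJ/K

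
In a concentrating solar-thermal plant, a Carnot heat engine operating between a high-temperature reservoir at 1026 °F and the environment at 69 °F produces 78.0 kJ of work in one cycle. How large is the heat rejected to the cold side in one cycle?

Q_C ≈ 43.09 kJ

T_H = 1026 °F → (1026 − 32) × 5/9 = 552.22 °C = 825.37 K.
T_C = 69 °F → (69 − 32) × 5/9 = 20.56 °C = 293.71 K.
For a reversible engine, η = 1 − T_C/T_H = 1 − 293.71/825.37 = 0.6442.
Since Q_C/Q_H = T_C/T_H and Q_H = W/η, Q_C = W·T_C/(T_H − T_C) = 78.0 × 293.71/531.67 = 43.09 kJ.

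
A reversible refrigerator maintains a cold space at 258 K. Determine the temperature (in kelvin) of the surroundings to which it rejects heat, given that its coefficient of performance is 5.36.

COP_R = T_C/(T_H − T_C) ⇒ T_H = T_C·(1 + 1/COP_R) = 258.00 × (1 + 1/5.36) = 306 K.

T_H ≈ 306 K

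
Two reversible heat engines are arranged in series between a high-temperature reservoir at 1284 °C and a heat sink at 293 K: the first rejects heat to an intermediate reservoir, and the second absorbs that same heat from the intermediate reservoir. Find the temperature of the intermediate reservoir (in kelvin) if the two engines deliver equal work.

T_m ≈ 925.1 K

T_H = 1284 °C → 1284 + 273.15 = 1557.15 K.
For reversible stages Q_m = Q_H·(T_m/T_H). Setting W₁ = Q_H(1 − T_m/T_H) equal to W₂ = Q_m(1 − T_C/T_m) = Q_H·(T_m − T_C)/T_H gives T_H − T_m = T_m − T_C, so T_m = (T_H + T_C)/2 = (1557.15 + 293.00)/2 = 925.1 K.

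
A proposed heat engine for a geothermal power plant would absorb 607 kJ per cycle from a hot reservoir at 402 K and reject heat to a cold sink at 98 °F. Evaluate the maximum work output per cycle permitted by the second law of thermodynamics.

W_max ≈ 139.2 kJ

T_C = 98 °F → (98 − 32) × 5/9 = 36.67 °C = 309.82 K.
By the Carnot theorem, η_max = 1 − T_C/T_H = 1 − 309.82/402.00 = 0.2293.
W_max = η_max · Q_H = 0.2293 × 607 = 139.2 kJ.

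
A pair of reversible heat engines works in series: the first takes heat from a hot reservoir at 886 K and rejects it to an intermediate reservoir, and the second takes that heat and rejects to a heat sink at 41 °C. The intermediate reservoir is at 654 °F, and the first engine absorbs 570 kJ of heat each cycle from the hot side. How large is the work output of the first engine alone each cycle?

W₁ ≈ 172 kJ

T_C = 41 °C → 41 + 273.15 = 314.15 K.
T_m = 654 °F → (654 − 32) × 5/9 = 345.56 °C = 618.71 K.
First-stage efficiency η₁ = 1 − T_m/T_H = 1 − 618.71/886.00 = 0.3017.
W₁ = η₁·Q_H = 0.3017 × 570 = 172 kJ.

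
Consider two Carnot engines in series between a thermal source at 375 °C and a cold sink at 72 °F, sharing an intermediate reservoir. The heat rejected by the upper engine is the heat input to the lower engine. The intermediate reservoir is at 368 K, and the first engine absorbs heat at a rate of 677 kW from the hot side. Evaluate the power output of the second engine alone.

Ẇ₂ ≈ 75.9 kW

T_H = 375 °C → 375 + 273.15 = 648.15 K.
T_C = 72 °F → (72 − 32) × 5/9 = 22.22 °C = 295.37 K.
Heat entering the second stage: Q_m = Q_H·(T_m/T_H) = 677 × 368.00/648.15 = 384 kW.
Second-stage efficiency η₂ = 1 − T_C/T_m = 1 − 295.37/368.00 = 0.1974, so W₂ = η₂·Q_m = 75.9 kW.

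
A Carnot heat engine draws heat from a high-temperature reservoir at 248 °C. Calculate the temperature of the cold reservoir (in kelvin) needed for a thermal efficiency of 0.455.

T_H = 248 °C → 248 + 273.15 = 521.15 K.
From η = 1 − T_C/T_H, T_C = T_H·(1 − η) = 521.15 × (1 − 0.455) = 284.0 K.

T_C ≈ 284.0 K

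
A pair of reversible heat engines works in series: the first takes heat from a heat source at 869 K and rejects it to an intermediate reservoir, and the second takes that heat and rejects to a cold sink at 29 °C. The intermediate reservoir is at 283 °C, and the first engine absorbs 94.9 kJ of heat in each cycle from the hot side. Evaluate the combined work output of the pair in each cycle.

T_C = 29 °C → 29 + 273.15 = 302.15 K.
Two reversible stages in series are equivalent to a single Carnot engine between T_H and T_C, so η_total = 1 − T_C/T_H = 1 − 302.15/869.00 = 0.6523.
W_total = η_total · Q_H = 0.6523 × 94.9 = 61.9 kJ.

W_total ≈ 61.9 kJ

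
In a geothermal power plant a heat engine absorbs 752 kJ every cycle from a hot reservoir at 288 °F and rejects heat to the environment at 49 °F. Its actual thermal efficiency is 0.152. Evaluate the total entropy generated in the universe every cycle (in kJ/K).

ΔS_univ ≈ 0.446 kJ/K

T_H = 288 °F → (288 − 32) × 5/9 = 142.22 °C = 415.37 K.
T_C = 49 °F → (49 − 32) × 5/9 = 9.44 °C = 282.59 K.
W = η·Q_H = 0.152 × 752 = 114.3 kJ, so Q_C = Q_H − W = 637.7 kJ.
Reservoir entropy changes: ΔS_H = −Q_H/T_H = −752/415.37 = -1.810 kJ/K and ΔS_C = +Q_C/T_C = 637.7/282.59 = 2.257 kJ/K.
ΔS_univ = −Q_H/T_H + Q_C/T_C = 0.446 kJ/K (> 0, since η = 0.152 < η_Carnot = 0.320).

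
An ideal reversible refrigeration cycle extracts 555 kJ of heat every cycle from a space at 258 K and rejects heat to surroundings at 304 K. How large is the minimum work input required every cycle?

W_in ≈ 98.95 kJ

COP_R = T_C/(T_H − T_C) = 258.00/46.00 = 5.6087.
W = Q_C/COP_R = 555/5.6087 = 98.95 kJ.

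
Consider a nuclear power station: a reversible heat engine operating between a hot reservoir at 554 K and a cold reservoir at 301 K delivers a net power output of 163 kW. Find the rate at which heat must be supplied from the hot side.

Q̇_H ≈ 356.9 kW

The Carnot efficiency is η = 1 − T_C/T_H = 1 − 301.00/554.00 = 0.4567.
Q_H = W/η = 163/0.4567 = 356.9 kW.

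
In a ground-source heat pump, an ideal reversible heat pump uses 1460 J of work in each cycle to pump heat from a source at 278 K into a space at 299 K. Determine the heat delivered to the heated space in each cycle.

Reversible heating COP: COP_HP = T_H/(T_H − T_C) = 299.00/21.00 = 14.2381.
Q_H = COP_HP · W = 14.2381 × 1460 = 20800 J.

Q_H ≈ 20800 J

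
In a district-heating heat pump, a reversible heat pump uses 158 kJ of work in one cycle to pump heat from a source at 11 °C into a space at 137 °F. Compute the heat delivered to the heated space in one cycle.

Q_H ≈ 1110 kJ

T_H = 137 °F → (137 − 32) × 5/9 = 58.33 °C = 331.48 K.
T_C = 11 °C → 11 + 273.15 = 284.15 K.
Reversible heating COP: COP_HP = T_H/(T_H − T_C) = 331.48/47.33 = 7.0032.
Q_H = COP_HP · W = 7.0032 × 158 = 1110 kJ.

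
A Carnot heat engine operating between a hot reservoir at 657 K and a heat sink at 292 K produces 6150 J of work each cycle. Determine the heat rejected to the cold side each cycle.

Q_C ≈ 4920 J

Carnot efficiency: η = 1 − T_C/T_H = 1 − 292.00/657.00 = 0.5556.
Since Q_C/Q_H = T_C/T_H and Q_H = W/η, Q_C = W·T_C/(T_H − T_C) = 6150 × 292.00/365.00 = 4920 J.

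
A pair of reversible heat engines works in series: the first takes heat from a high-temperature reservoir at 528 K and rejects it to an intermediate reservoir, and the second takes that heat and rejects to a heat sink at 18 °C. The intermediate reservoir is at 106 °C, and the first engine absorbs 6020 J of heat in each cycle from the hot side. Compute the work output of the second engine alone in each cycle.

T_C = 18 °C → 18 + 273.15 = 291.15 K.
T_m = 106 °C → 106 + 273.15 = 379.15 K.
Heat entering the second stage: Q_m = Q_H·(T_m/T_H) = 6020 × 379.15/528.00 = 4323 J.
Second-stage efficiency η₂ = 1 − T_C/T_m = 1 − 291.15/379.15 = 0.2321, so W₂ = η₂·Q_m = 1003 J.

W₂ ≈ 1003 J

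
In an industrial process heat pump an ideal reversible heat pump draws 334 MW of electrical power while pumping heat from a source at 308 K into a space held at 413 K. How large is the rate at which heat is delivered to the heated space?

Q̇_H ≈ 1310 MW

COP_HP = T_H/(T_H − T_C) = 413.00/105.00 = 3.9333.
Q_H = COP_HP · W = 3.9333 × 334 = 1310 MW.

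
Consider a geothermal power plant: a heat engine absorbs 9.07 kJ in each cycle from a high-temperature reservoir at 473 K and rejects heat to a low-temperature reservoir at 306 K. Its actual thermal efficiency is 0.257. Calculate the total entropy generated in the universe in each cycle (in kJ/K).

ΔS_univ ≈ 0.00285 kJ/K

W = η·Q_H = 0.257 × 9.07 = 2.331 kJ, so Q_C = Q_H − W = 6.739 kJ.
Reservoir entropy changes: ΔS_H = −Q_H/T_H = −9.07/473.00 = -0.01918 kJ/K and ΔS_C = +Q_C/T_C = 6.739/306.00 = 0.02202 kJ/K.
ΔS_univ = −Q_H/T_H + Q_C/T_C = 0.00285 kJ/K (> 0, since η = 0.257 < η_Carnot = 0.353).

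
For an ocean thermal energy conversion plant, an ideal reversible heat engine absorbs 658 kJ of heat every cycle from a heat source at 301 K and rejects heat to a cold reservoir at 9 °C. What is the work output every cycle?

W ≈ 41.2 kJ

T_C = 9 °C → 9 + 273.15 = 282.15 K.
The Carnot efficiency is η = 1 − T_C/T_H = 1 − 282.15/301.00 = 0.0626.
W = η·Q_H = 0.0626 × 658 = 41.2 kJ.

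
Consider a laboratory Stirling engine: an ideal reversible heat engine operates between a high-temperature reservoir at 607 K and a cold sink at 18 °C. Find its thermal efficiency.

η ≈ 0.520

T_C = 18 °C → 18 + 273.15 = 291.15 K.
For a reversible engine, η = 1 − T_C/T_H = 1 − 291.15/607.00 = 0.520.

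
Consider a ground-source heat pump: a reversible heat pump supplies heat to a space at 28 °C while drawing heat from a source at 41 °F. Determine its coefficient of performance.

T_H = 28 °C → 28 + 273.15 = 301.15 K.
T_C = 41 °F → (41 − 32) × 5/9 = 5.00 °C = 278.15 K.
Reversible heating COP: COP_HP = T_H/(T_H − T_C) = 301.15/(301.15 − 278.15) = 13.1.

COP_HP ≈ 13.1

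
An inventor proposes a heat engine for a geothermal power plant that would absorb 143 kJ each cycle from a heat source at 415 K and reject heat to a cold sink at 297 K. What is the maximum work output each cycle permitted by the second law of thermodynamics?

W_max ≈ 40.66 kJ

The upper bound on efficiency is η_max = 1 − T_C/T_H = 1 − 297.00/415.00 = 0.2843.
W_max = η_max · Q_H = 0.2843 × 143 = 40.66 kJ.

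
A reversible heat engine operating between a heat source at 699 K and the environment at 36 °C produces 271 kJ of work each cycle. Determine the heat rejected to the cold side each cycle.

Q_C ≈ 215 kJ

T_C = 36 °C → 36 + 273.15 = 309.15 K.
For a reversible engine, η = 1 − T_C/T_H = 1 − 309.15/699.00 = 0.5577.
Since Q_C/Q_H = T_C/T_H and Q_H = W/η, Q_C = W·T_C/(T_H − T_C) = 271 × 309.15/389.85 = 215 kJ.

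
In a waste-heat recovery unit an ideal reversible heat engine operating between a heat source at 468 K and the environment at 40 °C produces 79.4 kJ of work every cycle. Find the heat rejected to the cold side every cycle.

T_C = 40 °C → 40 + 273.15 = 313.15 K.
Since the cycle is reversible, η = 1 − T_C/T_H = 1 − 313.15/468.00 = 0.3309.
Since Q_C/Q_H = T_C/T_H and Q_H = W/η, Q_C = W·T_C/(T_H − T_C) = 79.4 × 313.15/154.85 = 160.6 kJ.

Q_C ≈ 160.6 kJ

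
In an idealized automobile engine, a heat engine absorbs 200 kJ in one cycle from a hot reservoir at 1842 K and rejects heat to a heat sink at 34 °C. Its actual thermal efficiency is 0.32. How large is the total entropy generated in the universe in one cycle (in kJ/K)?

T_C = 34 °C → 34 + 273.15 = 307.15 K.
W = η·Q_H = 0.32 × 200 = 64.00 kJ, so Q_C = Q_H − W = 136.0 kJ.
Entropy balance on the reservoirs: −Q_H/T_H = -0.1086 kJ/K, +Q_C/T_C = 0.4428 kJ/K.
ΔS_univ = −Q_H/T_H + Q_C/T_C = 0.3342 kJ/K (> 0, since η = 0.32 < η_Carnot = 0.833).

ΔS_univ ≈ 0.3342 kJ/K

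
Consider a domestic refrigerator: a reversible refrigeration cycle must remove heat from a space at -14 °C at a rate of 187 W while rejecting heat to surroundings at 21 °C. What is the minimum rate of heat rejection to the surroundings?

T_H = 21 °C → 21 + 273.15 = 294.15 K.
T_C = -14 °C → -14 + 273.15 = 259.15 K.
For a reversible cycle Q_H/Q_C = T_H/T_C, so Q_H = Q_C·T_H/T_C = 187 × 294.15/259.15 = 212 W.

Q̇_H ≈ 212 W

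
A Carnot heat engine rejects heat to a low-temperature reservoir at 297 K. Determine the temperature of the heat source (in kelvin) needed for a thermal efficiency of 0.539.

From η = 1 − T_C/T_H, solving for T_H gives T_H = T_C/(1 − η) = 297.00/(1 − 0.539) = 644.3 K.

T_H ≈ 644.3 K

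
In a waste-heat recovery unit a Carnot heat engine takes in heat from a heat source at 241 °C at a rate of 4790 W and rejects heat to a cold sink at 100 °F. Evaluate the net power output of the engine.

T_H = 241 °C → 241 + 273.15 = 514.15 K.
T_C = 100 °F → (100 − 32) × 5/9 = 37.78 °C = 310.93 K.
For a reversible engine, η = 1 − T_C/T_H = 1 − 310.93/514.15 = 0.3953.
W = η·Q_H = 0.3953 × 4790 = 1893 W.

Ẇ ≈ 1893 W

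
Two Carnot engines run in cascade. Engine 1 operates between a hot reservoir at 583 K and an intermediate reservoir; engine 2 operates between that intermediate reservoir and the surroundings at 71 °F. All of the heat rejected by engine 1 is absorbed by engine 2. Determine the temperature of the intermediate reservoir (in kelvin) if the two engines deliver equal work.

T_m ≈ 439 K

T_C = 71 °F → (71 − 32) × 5/9 = 21.67 °C = 294.82 K.
For reversible stages Q_m = Q_H·(T_m/T_H). Setting W₁ = Q_H(1 − T_m/T_H) equal to W₂ = Q_m(1 − T_C/T_m) = Q_H·(T_m − T_C)/T_H gives T_H − T_m = T_m − T_C, so T_m = (T_H + T_C)/2 = (583.00 + 294.82)/2 = 439 K.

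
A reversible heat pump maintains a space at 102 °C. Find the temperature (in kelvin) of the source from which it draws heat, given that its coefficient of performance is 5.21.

T_H = 102 °C → 102 + 273.15 = 375.15 K.
COP_HP = T_H/(T_H − T_C) ⇒ T_C = T_H·(COP_HP − 1)/COP_HP = 375.15 × (5.21 − 1)/5.21 = 303 K.

T_C ≈ 303 K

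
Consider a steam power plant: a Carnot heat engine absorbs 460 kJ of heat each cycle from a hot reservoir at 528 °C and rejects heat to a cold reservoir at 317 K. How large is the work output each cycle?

W ≈ 278.0 kJ

T_H = 528 °C → 528 + 273.15 = 801.15 K.
For a reversible engine, η = 1 − T_C/T_H = 1 − 317.00/801.15 = 0.6043.
W = η·Q_H = 0.6043 × 460 = 278.0 kJ.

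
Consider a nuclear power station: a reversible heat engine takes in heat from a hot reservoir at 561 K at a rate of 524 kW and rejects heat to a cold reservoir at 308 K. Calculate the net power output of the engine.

Ẇ ≈ 236 kW

Since the cycle is reversible, η = 1 − T_C/T_H = 1 − 308.00/561.00 = 0.4510.
W = η·Q_H = 0.4510 × 524 = 236 kW.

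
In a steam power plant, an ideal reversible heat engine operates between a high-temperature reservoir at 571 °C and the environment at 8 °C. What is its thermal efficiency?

η ≈ 0.667

T_H = 571 °C → 571 + 273.15 = 844.15 K.
T_C = 8 °C → 8 + 273.15 = 281.15 K.
For a reversible engine, η = 1 − T_C/T_H = 1 − 281.15/844.15 = 0.667.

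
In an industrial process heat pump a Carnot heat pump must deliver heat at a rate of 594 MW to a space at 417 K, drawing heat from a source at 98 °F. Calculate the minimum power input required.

T_C = 98 °F → (98 − 32) × 5/9 = 36.67 °C = 309.82 K.
Reversible heating COP: COP_HP = T_H/(T_H − T_C) = 417.00/107.18 = 3.8905.
W = Q_H/COP_HP = 594/3.8905 = 152.7 MW.

Ẇ_in ≈ 152.7 MW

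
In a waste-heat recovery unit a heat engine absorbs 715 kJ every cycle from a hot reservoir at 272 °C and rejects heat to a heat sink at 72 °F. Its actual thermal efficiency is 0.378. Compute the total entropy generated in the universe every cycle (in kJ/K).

T_H = 272 °C → 272 + 273.15 = 545.15 K.
T_C = 72 °F → (72 − 32) × 5/9 = 22.22 °C = 295.37 K.
W = η·Q_H = 0.378 × 715 = 270.3 kJ, so Q_C = Q_H − W = 444.7 kJ.
The hot reservoir loses entropy Q_H/T_H = 715/545.15 = 1.312 kJ/K; the cold reservoir gains Q_C/T_C = 444.7/295.37 = 1.506 kJ/K.
ΔS_univ = −Q_H/T_H + Q_C/T_C = 0.1941 kJ/K (> 0, since η = 0.378 < η_Carnot = 0.458).

ΔS_univ ≈ 0.1941 kJ/K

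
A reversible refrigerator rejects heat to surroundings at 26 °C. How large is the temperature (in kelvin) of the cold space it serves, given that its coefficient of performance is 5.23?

T_H = 26 °C → 26 + 273.15 = 299.15 K.
COP_R = T_C/(T_H − T_C) ⇒ T_C = T_H·COP_R/(1 + COP_R) = 299.15 × 5.23/(1 + 5.23) = 251 K.

T_C ≈ 251 K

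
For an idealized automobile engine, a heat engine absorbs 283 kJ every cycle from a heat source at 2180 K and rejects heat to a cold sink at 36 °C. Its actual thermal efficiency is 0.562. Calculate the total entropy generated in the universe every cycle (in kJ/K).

ΔS_univ ≈ 0.271 kJ/K

T_C = 36 °C → 36 + 273.15 = 309.15 K.
W = η·Q_H = 0.562 × 283 = 159.0 kJ, so Q_C = Q_H − W = 124.0 kJ.
The hot reservoir loses entropy Q_H/T_H = 283/2180.00 = 0.1298 kJ/K; the cold reservoir gains Q_C/T_C = 124.0/309.15 = 0.4010 kJ/K.
ΔS_univ = −Q_H/T_H + Q_C/T_C = 0.271 kJ/K (> 0, since η = 0.562 < η_Carnot = 0.858).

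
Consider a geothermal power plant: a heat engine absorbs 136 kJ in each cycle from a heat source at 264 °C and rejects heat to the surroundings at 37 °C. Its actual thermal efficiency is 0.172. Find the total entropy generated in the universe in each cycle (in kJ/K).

T_H = 264 °C → 264 + 273.15 = 537.15 K.
T_C = 37 °C → 37 + 273.15 = 310.15 K.
W = η·Q_H = 0.172 × 136 = 23.39 kJ, so Q_C = Q_H − W = 112.6 kJ.
Reservoir entropy changes: ΔS_H = −Q_H/T_H = −136/537.15 = -0.2532 kJ/K and ΔS_C = +Q_C/T_C = 112.6/310.15 = 0.3631 kJ/K.
ΔS_univ = −Q_H/T_H + Q_C/T_C = 0.110 kJ/K (> 0, since η = 0.172 < η_Carnot = 0.423).

ΔS_univ ≈ 0.110 kJ/K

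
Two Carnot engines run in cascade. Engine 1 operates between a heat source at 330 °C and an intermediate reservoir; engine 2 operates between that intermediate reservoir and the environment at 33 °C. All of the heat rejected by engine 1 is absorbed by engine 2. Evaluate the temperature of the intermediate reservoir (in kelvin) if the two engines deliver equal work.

T_H = 330 °C → 330 + 273.15 = 603.15 K.
T_C = 33 °C → 33 + 273.15 = 306.15 K.
For reversible stages Q_m = Q_H·(T_m/T_H). Setting W₁ = Q_H(1 − T_m/T_H) equal to W₂ = Q_m(1 − T_C/T_m) = Q_H·(T_m − T_C)/T_H gives T_H − T_m = T_m − T_C, so T_m = (T_H + T_C)/2 = (603.15 + 306.15)/2 = 455 K.

T_m ≈ 455 K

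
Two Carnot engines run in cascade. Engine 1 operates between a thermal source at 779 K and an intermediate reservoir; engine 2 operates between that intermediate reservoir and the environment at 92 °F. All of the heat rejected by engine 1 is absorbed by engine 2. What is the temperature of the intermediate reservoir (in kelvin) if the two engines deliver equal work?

T_m ≈ 543 K

T_C = 92 °F → (92 − 32) × 5/9 = 33.33 °C = 306.48 K.
For reversible stages Q_m = Q_H·(T_m/T_H). Setting W₁ = Q_H(1 − T_m/T_H) equal to W₂ = Q_m(1 − T_C/T_m) = Q_H·(T_m − T_C)/T_H gives T_H − T_m = T_m − T_C, so T_m = (T_H + T_C)/2 = (779.00 + 306.48)/2 = 543 K.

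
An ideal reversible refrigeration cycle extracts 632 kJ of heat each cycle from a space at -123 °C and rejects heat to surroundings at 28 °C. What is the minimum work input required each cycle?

W_in ≈ 635.6 kJ

T_H = 28 °C → 28 + 273.15 = 301.15 K.
T_C = -123 °C → -123 + 273.15 = 150.15 K.
The reversible coefficient of performance is COP_R = T_C/(T_H − T_C) = 150.15/151.00 = 0.9944.
W = Q_C/COP_R = 632/0.9944 = 635.6 kJ.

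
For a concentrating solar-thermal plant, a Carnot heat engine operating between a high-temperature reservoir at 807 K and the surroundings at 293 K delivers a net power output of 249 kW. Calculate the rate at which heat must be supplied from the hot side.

Q̇_H ≈ 391 kW

For a reversible engine, η = 1 − T_C/T_H = 1 − 293.00/807.00 = 0.6369.
Q_H = W/η = 249/0.6369 = 391 kW.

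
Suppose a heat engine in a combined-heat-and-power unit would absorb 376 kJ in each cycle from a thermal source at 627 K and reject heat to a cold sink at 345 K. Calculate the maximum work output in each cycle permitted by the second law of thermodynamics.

By the Carnot theorem, η_max = 1 − T_C/T_H = 1 − 345.00/627.00 = 0.4498.
W_max = η_max · Q_H = 0.4498 × 376 = 169 kJ.

W_max ≈ 169 kJ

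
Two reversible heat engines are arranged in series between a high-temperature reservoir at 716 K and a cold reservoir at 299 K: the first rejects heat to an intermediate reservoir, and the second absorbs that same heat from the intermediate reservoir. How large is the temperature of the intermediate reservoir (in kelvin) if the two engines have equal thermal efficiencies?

T_m ≈ 462.7 K

Equal efficiencies require 1 − T_m/T_H = 1 − T_C/T_m, i.e. T_m/T_H = T_C/T_m, so T_m = √(T_H·T_C) = √(716.00 × 299.00) = 462.7 K.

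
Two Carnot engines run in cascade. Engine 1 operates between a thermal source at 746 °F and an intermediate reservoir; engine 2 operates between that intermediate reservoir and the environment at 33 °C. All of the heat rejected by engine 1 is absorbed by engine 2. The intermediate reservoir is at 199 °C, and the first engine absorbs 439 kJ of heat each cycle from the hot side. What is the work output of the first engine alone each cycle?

W₁ ≈ 129.6 kJ

T_H = 746 °F → (746 − 32) × 5/9 = 396.67 °C = 669.82 K.
T_C = 33 °C → 33 + 273.15 = 306.15 K.
T_m = 199 °C → 199 + 273.15 = 472.15 K.
First-stage efficiency η₁ = 1 − T_m/T_H = 1 − 472.15/669.82 = 0.2951.
W₁ = η₁·Q_H = 0.2951 × 439 = 129.6 kJ.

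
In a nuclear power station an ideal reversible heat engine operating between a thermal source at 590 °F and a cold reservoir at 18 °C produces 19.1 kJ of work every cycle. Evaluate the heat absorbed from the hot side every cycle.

T_H = 590 °F → (590 − 32) × 5/9 = 310.00 °C = 583.15 K.
T_C = 18 °C → 18 + 273.15 = 291.15 K.
For a reversible engine, η = 1 − T_C/T_H = 1 − 291.15/583.15 = 0.5007.
Q_H = W/η = 19.1/0.5007 = 38.14 kJ.

Q_H ≈ 38.14 kJ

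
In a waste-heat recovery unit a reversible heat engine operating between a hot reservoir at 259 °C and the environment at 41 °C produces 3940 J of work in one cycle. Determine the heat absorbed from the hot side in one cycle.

T_H = 259 °C → 259 + 273.15 = 532.15 K.
T_C = 41 °C → 41 + 273.15 = 314.15 K.
The Carnot efficiency is η = 1 − T_C/T_H = 1 − 314.15/532.15 = 0.4097.
Q_H = W/η = 3940/0.4097 = 9620 J.

Q_H ≈ 9620 J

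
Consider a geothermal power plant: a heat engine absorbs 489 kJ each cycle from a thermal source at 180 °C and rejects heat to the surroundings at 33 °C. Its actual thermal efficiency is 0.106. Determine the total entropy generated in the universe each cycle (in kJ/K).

T_H = 180 °C → 180 + 273.15 = 453.15 K.
T_C = 33 °C → 33 + 273.15 = 306.15 K.
W = η·Q_H = 0.106 × 489 = 51.83 kJ, so Q_C = Q_H − W = 437.2 kJ.
Reservoir entropy changes: ΔS_H = −Q_H/T_H = −489/453.15 = -1.079 kJ/K and ΔS_C = +Q_C/T_C = 437.2/306.15 = 1.428 kJ/K.
ΔS_univ = −Q_H/T_H + Q_C/T_C = 0.3488 kJ/K (> 0, since η = 0.106 < η_Carnot = 0.324).

ΔS_univ ≈ 0.3488 kJ/K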